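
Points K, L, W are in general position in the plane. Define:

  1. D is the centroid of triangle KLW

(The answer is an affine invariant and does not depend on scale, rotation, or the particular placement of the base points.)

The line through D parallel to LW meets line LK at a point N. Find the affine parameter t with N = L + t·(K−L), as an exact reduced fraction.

t = 1/3

Assign K = (0, 0), L = (1, 0), W = (0, 1) — the answer is frame-independent, so this choice is without loss of generality.
1. D is the centroid of triangle KLW ⇒ D = (1/3, 1/3)
through D parallel to LW: direction (-1, 1); meets LK at N = (2/3, 0)
N = L + t·(K−L) with t = 1/3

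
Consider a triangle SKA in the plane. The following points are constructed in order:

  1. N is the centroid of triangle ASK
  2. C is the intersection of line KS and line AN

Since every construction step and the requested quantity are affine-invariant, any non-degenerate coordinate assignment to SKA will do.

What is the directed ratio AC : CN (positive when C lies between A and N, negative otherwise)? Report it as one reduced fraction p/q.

AC:CN = -3

Work in coordinates with S = (0, 0), K = (1, 0), A = (0, 1).
1. N is the centroid of triangle ASK ⇒ N = (1/3, 1/3)
2. C is the intersection of line KS and line AN ⇒ C = (1/2, 0)
C = A + t·(N−A) with t = 3/2, so AC:CN = t:(1−t) = 3/2:-1/2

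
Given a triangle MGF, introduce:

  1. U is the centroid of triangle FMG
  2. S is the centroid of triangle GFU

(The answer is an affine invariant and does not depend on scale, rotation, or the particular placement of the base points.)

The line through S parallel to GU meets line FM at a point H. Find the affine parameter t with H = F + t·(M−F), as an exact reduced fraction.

Set M = (0, 0), G = (1, 0), F = (0, 1); any affine frame gives the same invariant.
1. U is the centroid of triangle FMG ⇒ U = (1/3, 1/3)
2. S is the centroid of triangle GFU ⇒ S = (4/9, 4/9)
through S parallel to GU: direction (-2/3, 1/3); meets FM at H = (0, 2/3)
H = F + t·(M−F) with t = 1/3

t = 1/3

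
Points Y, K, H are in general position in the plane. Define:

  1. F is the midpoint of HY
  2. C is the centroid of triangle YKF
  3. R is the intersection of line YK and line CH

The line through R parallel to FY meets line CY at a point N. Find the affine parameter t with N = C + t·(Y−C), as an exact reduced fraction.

t = -1/5

Set Y = (0, 0), K = (1, 0), H = (0, 1); any affine frame gives the same invariant.
1. F is the midpoint of HY ⇒ F = (0, 1/2)
2. C is the centroid of triangle YKF ⇒ C = (1/3, 1/6)
3. R is the intersection of line YK and line CH ⇒ R = (2/5, 0)
through R parallel to FY: direction (0, -1/2); meets CY at N = (2/5, 1/5)
N = C + t·(Y−C) with t = -1/5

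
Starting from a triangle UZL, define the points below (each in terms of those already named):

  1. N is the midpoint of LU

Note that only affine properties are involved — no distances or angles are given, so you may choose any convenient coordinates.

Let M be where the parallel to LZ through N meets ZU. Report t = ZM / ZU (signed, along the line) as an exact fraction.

t = 1/2

Work in coordinates with U = (0, 0), Z = (1, 0), L = (0, 1).
1. N is the midpoint of LU ⇒ N = (0, 1/2)
through N parallel to LZ: direction (1, -1); meets ZU at M = (1/2, 0)
M = Z + t·(U−Z) with t = 1/2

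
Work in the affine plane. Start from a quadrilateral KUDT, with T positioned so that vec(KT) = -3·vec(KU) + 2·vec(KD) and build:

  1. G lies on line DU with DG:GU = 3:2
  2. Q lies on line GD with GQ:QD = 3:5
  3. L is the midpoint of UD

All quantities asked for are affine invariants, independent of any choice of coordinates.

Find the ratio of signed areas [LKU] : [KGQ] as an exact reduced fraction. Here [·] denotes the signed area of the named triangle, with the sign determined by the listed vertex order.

[LKU]:[KGQ] = 20/9

Choose coordinates K = (0, 0), U = (1, 0), D = (0, 1), T = (-3, 2).
1. G lies on line DU with DG:GU = 3:2 ⇒ G = (3/5, 2/5)
2. Q lies on line GD with GQ:QD = 3:5 ⇒ Q = (3/8, 5/8)
3. L is the midpoint of UD ⇒ L = (1/2, 1/2)
2·[LKU] = 1/2, 2·[KGQ] = 9/40
[LKU]:[KGQ] = 1/2:9/40 = 20/9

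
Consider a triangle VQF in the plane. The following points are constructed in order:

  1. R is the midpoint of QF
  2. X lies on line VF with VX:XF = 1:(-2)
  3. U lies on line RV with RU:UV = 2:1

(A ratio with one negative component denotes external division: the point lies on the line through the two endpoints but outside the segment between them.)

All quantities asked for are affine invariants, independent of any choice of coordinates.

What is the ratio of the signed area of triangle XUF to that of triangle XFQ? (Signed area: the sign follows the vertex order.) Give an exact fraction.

[XUF]:[XFQ] = -1/6

Work in coordinates with V = (0, 0), Q = (1, 0), F = (0, 1).
1. R is the midpoint of QF ⇒ R = (1/2, 1/2)
2. X lies on line VF with VX:XF = 1:(-2) ⇒ X = (0, -1)
3. U lies on line RV with RU:UV = 2:1 ⇒ U = (1/6, 1/6)
2·[XUF] = 1/3, 2·[XFQ] = -2
[XUF]:[XFQ] = 1/3:-2 = -1/6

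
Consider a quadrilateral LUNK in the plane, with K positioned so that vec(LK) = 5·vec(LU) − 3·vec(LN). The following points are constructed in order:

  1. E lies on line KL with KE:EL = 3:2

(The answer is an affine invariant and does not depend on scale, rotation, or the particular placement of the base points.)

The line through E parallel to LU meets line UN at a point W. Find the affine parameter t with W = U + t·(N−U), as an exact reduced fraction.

Work in coordinates with L = (0, 0), U = (1, 0), N = (0, 1), K = (5, -3).
1. E lies on line KL with KE:EL = 3:2 ⇒ E = (2, -6/5)
through E parallel to LU: direction (1, 0); meets UN at W = (11/5, -6/5)
W = U + t·(N−U) with t = -6/5

t = -6/5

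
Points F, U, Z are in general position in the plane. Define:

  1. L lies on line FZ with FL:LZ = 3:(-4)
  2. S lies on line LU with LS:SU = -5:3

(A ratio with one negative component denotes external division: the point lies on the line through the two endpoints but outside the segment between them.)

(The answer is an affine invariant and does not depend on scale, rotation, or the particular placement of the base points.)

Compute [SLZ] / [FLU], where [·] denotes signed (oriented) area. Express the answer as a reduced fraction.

[SLZ]:[FLU] = -10/3

Set F = (0, 0), U = (1, 0), Z = (0, 1); any affine frame gives the same invariant.
1. L lies on line FZ with FL:LZ = 3:(-4) ⇒ L = (0, -3)
2. S lies on line LU with LS:SU = -5:3 ⇒ S = (5/2, 9/2)
2·[SLZ] = -10, 2·[FLU] = 3
[SLZ]:[FLU] = -10:3 = -10/3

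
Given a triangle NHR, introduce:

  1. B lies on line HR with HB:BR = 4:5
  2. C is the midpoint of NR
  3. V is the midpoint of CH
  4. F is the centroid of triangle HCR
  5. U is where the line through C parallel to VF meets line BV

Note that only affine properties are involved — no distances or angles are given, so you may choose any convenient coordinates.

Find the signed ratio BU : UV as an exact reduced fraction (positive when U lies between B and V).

Assign N = (0, 0), H = (1, 0), R = (0, 1) — the answer is frame-independent, so this choice is without loss of generality.
1. B lies on line HR with HB:BR = 4:5 ⇒ B = (5/9, 4/9)
2. C is the midpoint of NR ⇒ C = (0, 1/2)
3. V is the midpoint of CH ⇒ V = (1/2, 1/4)
4. F is the centroid of triangle HCR ⇒ F = (1/3, 1/2)
5. U is where the line through C parallel to VF meets line BV ⇒ U = (2/5, -1/10)
U = B + t·(V−B) with t = 14/5, so BU:UV = t:(1−t) = 14/5:-9/5

BU:UV = -14/9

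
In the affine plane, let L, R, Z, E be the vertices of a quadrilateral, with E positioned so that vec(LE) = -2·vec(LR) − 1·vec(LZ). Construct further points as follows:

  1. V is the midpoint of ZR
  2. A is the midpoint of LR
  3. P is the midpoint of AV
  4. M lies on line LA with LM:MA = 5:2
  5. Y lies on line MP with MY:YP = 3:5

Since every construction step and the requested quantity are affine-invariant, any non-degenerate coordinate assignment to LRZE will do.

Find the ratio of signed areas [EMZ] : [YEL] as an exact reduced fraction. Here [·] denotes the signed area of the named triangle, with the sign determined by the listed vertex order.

Set L = (0, 0), R = (1, 0), Z = (0, 1), E = (-2, -1); any affine frame gives the same invariant.
1. V is the midpoint of ZR ⇒ V = (1/2, 1/2)
2. A is the midpoint of LR ⇒ A = (1/2, 0)
3. P is the midpoint of AV ⇒ P = (1/2, 1/4)
4. M lies on line LA with LM:MA = 5:2 ⇒ M = (5/14, 0)
5. Y lies on line MP with MY:YP = 3:5 ⇒ Y = (23/56, 3/32)
2·[EMZ] = 19/7, 2·[YEL] = -25/112
[EMZ]:[YEL] = 19/7:-25/112 = -304/25

[EMZ]:[YEL] = -304/25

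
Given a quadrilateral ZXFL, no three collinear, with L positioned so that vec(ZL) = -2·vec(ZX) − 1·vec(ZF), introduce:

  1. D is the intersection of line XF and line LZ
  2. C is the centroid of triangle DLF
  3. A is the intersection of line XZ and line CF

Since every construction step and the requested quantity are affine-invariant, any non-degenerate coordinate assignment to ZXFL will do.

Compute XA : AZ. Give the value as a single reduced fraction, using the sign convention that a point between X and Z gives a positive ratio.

XA:AZ = -3

Assign Z = (0, 0), X = (1, 0), F = (0, 1), L = (-2, -1) — the answer is frame-independent, so this choice is without loss of generality.
1. D is the intersection of line XF and line LZ ⇒ D = (2/3, 1/3)
2. C is the centroid of triangle DLF ⇒ C = (-4/9, 1/9)
3. A is the intersection of line XZ and line CF ⇒ A = (-1/2, 0)
A = X + t·(Z−X) with t = 3/2, so XA:AZ = t:(1−t) = 3/2:-1/2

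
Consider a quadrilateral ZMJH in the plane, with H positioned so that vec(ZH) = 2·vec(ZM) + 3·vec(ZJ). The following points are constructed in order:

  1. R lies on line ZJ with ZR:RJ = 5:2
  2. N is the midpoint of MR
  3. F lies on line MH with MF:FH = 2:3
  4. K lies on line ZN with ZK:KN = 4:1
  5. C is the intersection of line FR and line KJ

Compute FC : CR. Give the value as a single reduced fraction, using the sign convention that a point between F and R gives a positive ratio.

Choose coordinates Z = (0, 0), M = (1, 0), J = (0, 1), H = (2, 3).
1. R lies on line ZJ with ZR:RJ = 5:2 ⇒ R = (0, 5/7)
2. N is the midpoint of MR ⇒ N = (1/2, 5/14)
3. F lies on line MH with MF:FH = 2:3 ⇒ F = (7/5, 6/5)
4. K lies on line ZN with ZK:KN = 4:1 ⇒ K = (2/5, 2/7)
5. C is the intersection of line FR and line KJ ⇒ C = (28/209, 159/209)
C = F + t·(R−F) with t = 189/209, so FC:CR = t:(1−t) = 189/209:20/209

FC:CR = 189/20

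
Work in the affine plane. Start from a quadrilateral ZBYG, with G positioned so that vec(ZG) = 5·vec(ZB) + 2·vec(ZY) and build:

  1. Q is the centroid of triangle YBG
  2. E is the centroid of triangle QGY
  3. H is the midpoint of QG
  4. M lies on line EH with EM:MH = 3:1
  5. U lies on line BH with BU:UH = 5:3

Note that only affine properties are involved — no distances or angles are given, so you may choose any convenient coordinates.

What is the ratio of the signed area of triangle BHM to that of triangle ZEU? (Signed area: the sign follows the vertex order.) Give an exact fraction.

[BHM]:[ZEU] = -16/59

Set Z = (0, 0), B = (1, 0), Y = (0, 1), G = (5, 2); any affine frame gives the same invariant.
1. Q is the centroid of triangle YBG ⇒ Q = (2, 1)
2. E is the centroid of triangle QGY ⇒ E = (7/3, 4/3)
3. H is the midpoint of QG ⇒ H = (7/2, 3/2)
4. M lies on line EH with EM:MH = 3:1 ⇒ M = (77/24, 35/24)
5. U lies on line BH with BU:UH = 5:3 ⇒ U = (41/16, 15/16)
2·[BHM] = 1/3, 2·[ZEU] = -59/48
[BHM]:[ZEU] = 1/3:-59/48 = -16/59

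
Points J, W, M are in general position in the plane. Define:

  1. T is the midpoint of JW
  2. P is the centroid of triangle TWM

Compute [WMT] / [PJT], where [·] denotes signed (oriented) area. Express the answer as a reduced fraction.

[WMT]:[PJT] = 3

Assign J = (0, 0), W = (1, 0), M = (0, 1) — the answer is frame-independent, so this choice is without loss of generality.
1. T is the midpoint of JW ⇒ T = (1/2, 0)
2. P is the centroid of triangle TWM ⇒ P = (1/2, 1/3)
2·[WMT] = 1/2, 2·[PJT] = 1/6
[WMT]:[PJT] = 1/2:1/6 = 3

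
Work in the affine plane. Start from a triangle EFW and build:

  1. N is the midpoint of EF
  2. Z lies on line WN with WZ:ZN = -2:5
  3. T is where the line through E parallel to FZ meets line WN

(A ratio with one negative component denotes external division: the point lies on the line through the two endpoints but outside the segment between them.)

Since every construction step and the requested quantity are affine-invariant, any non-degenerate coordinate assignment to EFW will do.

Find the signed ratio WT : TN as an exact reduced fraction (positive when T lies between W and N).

Assign E = (0, 0), F = (1, 0), W = (0, 1) — the answer is frame-independent, so this choice is without loss of generality.
1. N is the midpoint of EF ⇒ N = (1/2, 0)
2. Z lies on line WN with WZ:ZN = -2:5 ⇒ Z = (-1/3, 5/3)
3. T is where the line through E parallel to FZ meets line WN ⇒ T = (4/3, -5/3)
T = W + t·(N−W) with t = 8/3, so WT:TN = t:(1−t) = 8/3:-5/3

WT:TN = -8/5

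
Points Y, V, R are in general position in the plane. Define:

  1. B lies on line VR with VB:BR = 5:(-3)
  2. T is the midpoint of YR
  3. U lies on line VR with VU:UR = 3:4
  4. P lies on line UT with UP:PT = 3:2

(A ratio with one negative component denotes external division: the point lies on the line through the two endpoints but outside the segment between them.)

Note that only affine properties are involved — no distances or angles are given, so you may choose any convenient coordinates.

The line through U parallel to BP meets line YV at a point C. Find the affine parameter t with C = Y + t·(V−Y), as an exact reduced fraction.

Choose coordinates Y = (0, 0), V = (1, 0), R = (0, 1).
1. B lies on line VR with VB:BR = 5:(-3) ⇒ B = (-3/2, 5/2)
2. T is the midpoint of YR ⇒ T = (0, 1/2)
3. U lies on line VR with VU:UR = 3:4 ⇒ U = (4/7, 3/7)
4. P lies on line UT with UP:PT = 3:2 ⇒ P = (8/35, 33/70)
through U parallel to BP: direction (121/70, -71/35); meets YV at C = (133/142, 0)
C = Y + t·(V−Y) with t = 133/142

t = 133/142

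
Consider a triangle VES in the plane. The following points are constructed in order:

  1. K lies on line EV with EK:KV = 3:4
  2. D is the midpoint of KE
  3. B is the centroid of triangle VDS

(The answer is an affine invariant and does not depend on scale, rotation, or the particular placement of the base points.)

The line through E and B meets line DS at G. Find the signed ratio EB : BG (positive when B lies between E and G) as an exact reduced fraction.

Set V = (0, 0), E = (1, 0), S = (0, 1); any affine frame gives the same invariant.
1. K lies on line EV with EK:KV = 3:4 ⇒ K = (4/7, 0)
2. D is the midpoint of KE ⇒ D = (11/14, 0)
3. B is the centroid of triangle VDS ⇒ B = (11/42, 1/3)
line EB meets DS at G = (187/280, 3/20)
B = E + t·(G−E) with t = 20/9, so EB:BG = 20/9:-11/9

EB:BG = -20/11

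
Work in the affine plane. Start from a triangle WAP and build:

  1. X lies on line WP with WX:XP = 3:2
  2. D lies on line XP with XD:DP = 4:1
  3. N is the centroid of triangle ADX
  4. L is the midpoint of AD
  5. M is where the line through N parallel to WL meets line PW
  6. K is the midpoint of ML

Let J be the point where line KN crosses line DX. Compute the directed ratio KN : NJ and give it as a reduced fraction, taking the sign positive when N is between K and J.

Choose coordinates W = (0, 0), A = (1, 0), P = (0, 1).
1. X lies on line WP with WX:XP = 3:2 ⇒ X = (0, 3/5)
2. D lies on line XP with XD:DP = 4:1 ⇒ D = (0, 23/25)
3. N is the centroid of triangle ADX ⇒ N = (1/3, 38/75)
4. L is the midpoint of AD ⇒ L = (1/2, 23/50)
5. M is where the line through N parallel to WL meets line PW ⇒ M = (0, 1/5)
6. K is the midpoint of ML ⇒ K = (1/4, 33/100)
line KN meets DX at J = (0, -1/5)
N = K + t·(J−K) with t = -1/3, so KN:NJ = -1/3:4/3

KN:NJ = -1/4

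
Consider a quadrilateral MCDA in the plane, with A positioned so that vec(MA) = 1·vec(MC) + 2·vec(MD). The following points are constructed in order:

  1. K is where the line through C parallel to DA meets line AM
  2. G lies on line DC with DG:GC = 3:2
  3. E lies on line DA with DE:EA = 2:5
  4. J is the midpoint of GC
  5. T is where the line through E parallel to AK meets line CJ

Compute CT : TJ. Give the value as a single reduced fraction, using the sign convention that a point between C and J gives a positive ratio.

CT:TJ = -95/74

Assign M = (0, 0), C = (1, 0), D = (0, 1), A = (1, 2) — the answer is frame-independent, so this choice is without loss of generality.
1. K is where the line through C parallel to DA meets line AM ⇒ K = (-1, -2)
2. G lies on line DC with DG:GC = 3:2 ⇒ G = (3/5, 2/5)
3. E lies on line DA with DE:EA = 2:5 ⇒ E = (2/7, 9/7)
4. J is the midpoint of GC ⇒ J = (4/5, 1/5)
5. T is where the line through E parallel to AK meets line CJ ⇒ T = (2/21, 19/21)
T = C + t·(J−C) with t = 95/21, so CT:TJ = t:(1−t) = 95/21:-74/21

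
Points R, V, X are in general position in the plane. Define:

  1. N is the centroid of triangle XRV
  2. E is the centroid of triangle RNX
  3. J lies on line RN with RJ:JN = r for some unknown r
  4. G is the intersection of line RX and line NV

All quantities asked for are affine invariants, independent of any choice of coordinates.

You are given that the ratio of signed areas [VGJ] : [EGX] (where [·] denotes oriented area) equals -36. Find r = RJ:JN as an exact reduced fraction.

r = -3/4

Work in coordinates with R = (0, 0), V = (1, 0), X = (0, 1).
1. N is the centroid of triangle XRV ⇒ N = (1/3, 1/3)
2. E is the centroid of triangle RNX ⇒ E = (1/9, 4/9)
3. With RJ:JN = r, write λ = r/(r+1) so J = R + λ·(N−R); J is affine-linear in λ
4. G is the intersection of line RX and line NV ⇒ G = (0, 1/2)
Every point depending on J is an affine combination of J and λ-independent points, so each such coordinate is linear in λ; the λ² term in each signed area is a multiple of (N−R)×(N−R) = 0, so 2·[VGJ] and 2·[EGX] are each linear in λ. Evaluating at λ=0 and λ=1:
  2·[VGJ] = -1/2·λ + 1/2,   2·[EGX] = -1/18
So [VGJ]:[EGX] = (-1/2·λ + 1/2) / (-1/18). Setting this equal to -36:
  -1/2·λ + 1/2 = -36·(-1/18)  ⇒  λ = -3
Then r = λ/(1−λ) = (-3)/(4) = -3/4. Check: with r = -3/4, J = (-1, -1) and [VGJ]:[EGX] = -36 as required.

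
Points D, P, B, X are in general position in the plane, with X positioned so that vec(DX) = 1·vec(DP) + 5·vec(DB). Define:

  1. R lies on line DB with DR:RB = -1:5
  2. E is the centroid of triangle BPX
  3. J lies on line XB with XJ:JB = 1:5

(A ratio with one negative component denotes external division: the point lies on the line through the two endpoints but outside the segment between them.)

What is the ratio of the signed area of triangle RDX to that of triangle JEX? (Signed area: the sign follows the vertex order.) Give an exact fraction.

Set D = (0, 0), P = (1, 0), B = (0, 1), X = (1, 5); any affine frame gives the same invariant.
1. R lies on line DB with DR:RB = -1:5 ⇒ R = (0, -1/4)
2. E is the centroid of triangle BPX ⇒ E = (2/3, 2)
3. J lies on line XB with XJ:JB = 1:5 ⇒ J = (5/6, 13/3)
2·[RDX] = -1/4, 2·[JEX] = 5/18
[RDX]:[JEX] = -1/4:5/18 = -9/10

[RDX]:[JEX] = -9/10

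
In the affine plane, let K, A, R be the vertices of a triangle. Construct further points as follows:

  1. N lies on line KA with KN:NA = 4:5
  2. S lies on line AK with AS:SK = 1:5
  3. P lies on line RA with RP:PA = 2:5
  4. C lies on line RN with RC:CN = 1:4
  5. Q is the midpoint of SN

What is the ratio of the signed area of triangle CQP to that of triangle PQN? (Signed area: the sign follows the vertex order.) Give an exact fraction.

Set K = (0, 0), A = (1, 0), R = (0, 1); any affine frame gives the same invariant.
1. N lies on line KA with KN:NA = 4:5 ⇒ N = (4/9, 0)
2. S lies on line AK with AS:SK = 1:5 ⇒ S = (5/6, 0)
3. P lies on line RA with RP:PA = 2:5 ⇒ P = (2/7, 5/7)
4. C lies on line RN with RC:CN = 1:4 ⇒ C = (4/45, 4/5)
5. Q is the midpoint of SN ⇒ Q = (23/36, 0)
2·[CQP] = 139/1260, 2·[PQN] = -5/36
[CQP]:[PQN] = 139/1260:-5/36 = -139/175

[CQP]:[PQN] = -139/175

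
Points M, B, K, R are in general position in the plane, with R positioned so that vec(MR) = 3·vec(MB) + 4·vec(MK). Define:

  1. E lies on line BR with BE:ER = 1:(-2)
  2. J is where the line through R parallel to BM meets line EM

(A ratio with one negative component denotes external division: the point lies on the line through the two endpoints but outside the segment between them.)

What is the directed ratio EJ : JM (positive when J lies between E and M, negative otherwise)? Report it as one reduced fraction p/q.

Set M = (0, 0), B = (1, 0), K = (0, 1), R = (3, 4); any affine frame gives the same invariant.
1. E lies on line BR with BE:ER = 1:(-2) ⇒ E = (-1, -4)
2. J is where the line through R parallel to BM meets line EM ⇒ J = (1, 4)
J = E + t·(M−E) with t = 2, so EJ:JM = t:(1−t) = 2:-1

EJ:JM = -2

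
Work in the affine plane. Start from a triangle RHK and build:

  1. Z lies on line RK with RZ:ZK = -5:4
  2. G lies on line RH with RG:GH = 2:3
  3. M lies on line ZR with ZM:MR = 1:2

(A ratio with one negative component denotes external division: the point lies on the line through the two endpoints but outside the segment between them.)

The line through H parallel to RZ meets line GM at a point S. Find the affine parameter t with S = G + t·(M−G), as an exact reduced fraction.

t = -3/2

Choose coordinates R = (0, 0), H = (1, 0), K = (0, 1).
1. Z lies on line RK with RZ:ZK = -5:4 ⇒ Z = (0, 5)
2. G lies on line RH with RG:GH = 2:3 ⇒ G = (2/5, 0)
3. M lies on line ZR with ZM:MR = 1:2 ⇒ M = (0, 10/3)
through H parallel to RZ: direction (0, 5); meets GM at S = (1, -5)
S = G + t·(M−G) with t = -3/2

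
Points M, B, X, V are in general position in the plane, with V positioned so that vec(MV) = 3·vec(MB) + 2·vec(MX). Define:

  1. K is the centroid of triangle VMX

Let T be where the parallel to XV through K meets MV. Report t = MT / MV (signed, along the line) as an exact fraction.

Set M = (0, 0), B = (1, 0), X = (0, 1), V = (3, 2); any affine frame gives the same invariant.
1. K is the centroid of triangle VMX ⇒ K = (1, 1)
through K parallel to XV: direction (3, 1); meets MV at T = (2, 4/3)
T = M + t·(V−M) with t = 2/3

t = 2/3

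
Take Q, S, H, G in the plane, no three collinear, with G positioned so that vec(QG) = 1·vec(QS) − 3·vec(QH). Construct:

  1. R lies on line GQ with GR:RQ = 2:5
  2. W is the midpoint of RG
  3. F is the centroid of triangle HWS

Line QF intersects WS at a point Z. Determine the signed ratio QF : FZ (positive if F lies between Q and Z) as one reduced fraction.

Set Q = (0, 0), S = (1, 0), H = (0, 1), G = (1, -3); any affine frame gives the same invariant.
1. R lies on line GQ with GR:RQ = 2:5 ⇒ R = (5/7, -15/7)
2. W is the midpoint of RG ⇒ W = (6/7, -18/7)
3. F is the centroid of triangle HWS ⇒ F = (13/21, -11/21)
line QF meets WS at Z = (234/245, -198/245)
F = Q + t·(Z−Q) with t = 35/54, so QF:FZ = 35/54:19/54

QF:FZ = 35/19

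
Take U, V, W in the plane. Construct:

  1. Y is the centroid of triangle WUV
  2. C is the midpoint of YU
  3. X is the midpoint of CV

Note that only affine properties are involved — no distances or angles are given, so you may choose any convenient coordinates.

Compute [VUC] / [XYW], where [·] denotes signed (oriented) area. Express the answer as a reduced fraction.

Set U = (0, 0), V = (1, 0), W = (0, 1); any affine frame gives the same invariant.
1. Y is the centroid of triangle WUV ⇒ Y = (1/3, 1/3)
2. C is the midpoint of YU ⇒ C = (1/6, 1/6)
3. X is the midpoint of CV ⇒ X = (7/12, 1/12)
2·[VUC] = -1/6, 2·[XYW] = -1/12
[VUC]:[XYW] = -1/6:-1/12 = 2

[VUC]:[XYW] = 2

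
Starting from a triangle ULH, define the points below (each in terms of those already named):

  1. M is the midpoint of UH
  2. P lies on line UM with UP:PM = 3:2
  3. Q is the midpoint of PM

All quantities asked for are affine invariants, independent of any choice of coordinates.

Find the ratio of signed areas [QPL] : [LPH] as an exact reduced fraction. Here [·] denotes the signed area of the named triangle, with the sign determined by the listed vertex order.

[QPL]:[LPH] = -1/7

Set U = (0, 0), L = (1, 0), H = (0, 1); any affine frame gives the same invariant.
1. M is the midpoint of UH ⇒ M = (0, 1/2)
2. P lies on line UM with UP:PM = 3:2 ⇒ P = (0, 3/10)
3. Q is the midpoint of PM ⇒ Q = (0, 2/5)
2·[QPL] = 1/10, 2·[LPH] = -7/10
[QPL]:[LPH] = 1/10:-7/10 = -1/7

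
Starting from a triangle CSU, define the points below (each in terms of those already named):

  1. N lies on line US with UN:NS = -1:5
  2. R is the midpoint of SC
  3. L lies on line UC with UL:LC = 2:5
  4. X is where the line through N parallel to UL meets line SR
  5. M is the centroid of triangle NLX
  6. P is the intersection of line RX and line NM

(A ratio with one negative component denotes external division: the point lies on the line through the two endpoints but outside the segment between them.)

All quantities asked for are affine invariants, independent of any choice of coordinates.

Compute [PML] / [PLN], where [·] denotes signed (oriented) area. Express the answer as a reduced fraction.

Choose coordinates C = (0, 0), S = (1, 0), U = (0, 1).
1. N lies on line US with UN:NS = -1:5 ⇒ N = (-1/4, 5/4)
2. R is the midpoint of SC ⇒ R = (1/2, 0)
3. L lies on line UC with UL:LC = 2:5 ⇒ L = (0, 5/7)
4. X is where the line through N parallel to UL meets line SR ⇒ X = (-1/4, 0)
5. M is the centroid of triangle NLX ⇒ M = (-1/6, 55/84)
6. P is the intersection of line RX and line NM ⇒ P = (-3/40, 0)
2·[PML] = -11/96, 2·[PLN] = 7/32
[PML]:[PLN] = -11/96:7/32 = -11/21

[PML]:[PLN] = -11/21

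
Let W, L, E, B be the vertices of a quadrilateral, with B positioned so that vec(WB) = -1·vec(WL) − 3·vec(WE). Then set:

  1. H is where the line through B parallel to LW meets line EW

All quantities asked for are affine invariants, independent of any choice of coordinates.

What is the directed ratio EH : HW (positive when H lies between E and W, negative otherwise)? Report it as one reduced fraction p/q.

EH:HW = -4/3

Assign W = (0, 0), L = (1, 0), E = (0, 1), B = (-1, -3) — the answer is frame-independent, so this choice is without loss of generality.
1. H is where the line through B parallel to LW meets line EW ⇒ H = (0, -3)
H = E + t·(W−E) with t = 4, so EH:HW = t:(1−t) = 4:-3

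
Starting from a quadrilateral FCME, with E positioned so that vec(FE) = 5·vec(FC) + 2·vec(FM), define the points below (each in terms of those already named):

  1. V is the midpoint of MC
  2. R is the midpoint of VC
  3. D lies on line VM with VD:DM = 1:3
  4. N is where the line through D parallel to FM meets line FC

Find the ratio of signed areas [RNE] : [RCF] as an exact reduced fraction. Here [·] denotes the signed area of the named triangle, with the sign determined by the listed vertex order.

[RNE]:[RCF] = -13/8

Set F = (0, 0), C = (1, 0), M = (0, 1), E = (5, 2); any affine frame gives the same invariant.
1. V is the midpoint of MC ⇒ V = (1/2, 1/2)
2. R is the midpoint of VC ⇒ R = (3/4, 1/4)
3. D lies on line VM with VD:DM = 1:3 ⇒ D = (3/8, 5/8)
4. N is where the line through D parallel to FM meets line FC ⇒ N = (3/8, 0)
2·[RNE] = 13/32, 2·[RCF] = -1/4
[RNE]:[RCF] = 13/32:-1/4 = -13/8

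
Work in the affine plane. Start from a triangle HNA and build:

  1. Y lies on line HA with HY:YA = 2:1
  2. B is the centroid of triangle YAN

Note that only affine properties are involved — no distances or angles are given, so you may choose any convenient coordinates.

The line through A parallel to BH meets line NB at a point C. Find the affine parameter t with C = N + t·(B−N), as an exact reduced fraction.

t = 8/5

Work in coordinates with H = (0, 0), N = (1, 0), A = (0, 1).
1. Y lies on line HA with HY:YA = 2:1 ⇒ Y = (0, 2/3)
2. B is the centroid of triangle YAN ⇒ B = (1/3, 5/9)
through A parallel to BH: direction (-1/3, -5/9); meets NB at C = (-1/15, 8/9)
C = N + t·(B−N) with t = 8/5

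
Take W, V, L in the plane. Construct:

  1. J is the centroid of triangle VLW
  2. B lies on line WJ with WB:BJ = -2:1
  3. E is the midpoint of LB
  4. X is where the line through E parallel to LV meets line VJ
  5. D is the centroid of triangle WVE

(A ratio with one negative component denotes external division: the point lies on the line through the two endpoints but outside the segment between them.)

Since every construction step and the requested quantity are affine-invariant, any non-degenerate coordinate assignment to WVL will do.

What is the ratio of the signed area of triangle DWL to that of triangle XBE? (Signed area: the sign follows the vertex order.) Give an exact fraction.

Assign W = (0, 0), V = (1, 0), L = (0, 1) — the answer is frame-independent, so this choice is without loss of generality.
1. J is the centroid of triangle VLW ⇒ J = (1/3, 1/3)
2. B lies on line WJ with WB:BJ = -2:1 ⇒ B = (2/3, 2/3)
3. E is the midpoint of LB ⇒ E = (1/3, 5/6)
4. X is where the line through E parallel to LV meets line VJ ⇒ X = (4/3, -1/6)
5. D is the centroid of triangle WVE ⇒ D = (4/9, 5/18)
2·[DWL] = -4/9, 2·[XBE] = 1/6
[DWL]:[XBE] = -4/9:1/6 = -8/3

[DWL]:[XBE] = -8/3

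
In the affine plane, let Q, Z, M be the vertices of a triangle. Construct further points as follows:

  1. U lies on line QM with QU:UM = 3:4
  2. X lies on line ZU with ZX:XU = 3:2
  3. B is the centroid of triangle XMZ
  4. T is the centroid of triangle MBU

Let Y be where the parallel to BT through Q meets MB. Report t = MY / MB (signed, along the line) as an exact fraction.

Assign Q = (0, 0), Z = (1, 0), M = (0, 1) — the answer is frame-independent, so this choice is without loss of generality.
1. U lies on line QM with QU:UM = 3:4 ⇒ U = (0, 3/7)
2. X lies on line ZU with ZX:XU = 3:2 ⇒ X = (2/5, 9/35)
3. B is the centroid of triangle XMZ ⇒ B = (7/15, 44/105)
4. T is the centroid of triangle MBU ⇒ T = (7/45, 194/315)
through Q parallel to BT: direction (-14/45, 62/315); meets MB at Y = (49/30, -31/30)
Y = M + t·(B−M) with t = 7/2

t = 7/2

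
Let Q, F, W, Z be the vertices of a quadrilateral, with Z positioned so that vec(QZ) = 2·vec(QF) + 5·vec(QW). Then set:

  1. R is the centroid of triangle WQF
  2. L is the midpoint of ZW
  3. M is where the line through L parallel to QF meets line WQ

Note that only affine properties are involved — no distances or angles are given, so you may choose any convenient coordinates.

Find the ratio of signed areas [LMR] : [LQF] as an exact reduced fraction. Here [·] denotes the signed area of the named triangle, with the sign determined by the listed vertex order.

Work in coordinates with Q = (0, 0), F = (1, 0), W = (0, 1), Z = (2, 5).
1. R is the centroid of triangle WQF ⇒ R = (1/3, 1/3)
2. L is the midpoint of ZW ⇒ L = (1, 3)
3. M is where the line through L parallel to QF meets line WQ ⇒ M = (0, 3)
2·[LMR] = 8/3, 2·[LQF] = 3
[LMR]:[LQF] = 8/3:3 = 8/9

[LMR]:[LQF] = 8/9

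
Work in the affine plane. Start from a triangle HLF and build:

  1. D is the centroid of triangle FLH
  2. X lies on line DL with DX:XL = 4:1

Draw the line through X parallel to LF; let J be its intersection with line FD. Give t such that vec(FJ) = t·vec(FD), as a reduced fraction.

Choose coordinates H = (0, 0), L = (1, 0), F = (0, 1).
1. D is the centroid of triangle FLH ⇒ D = (1/3, 1/3)
2. X lies on line DL with DX:XL = 4:1 ⇒ X = (13/15, 1/15)
through X parallel to LF: direction (-1, 1); meets FD at J = (1/15, 13/15)
J = F + t·(D−F) with t = 1/5

t = 1/5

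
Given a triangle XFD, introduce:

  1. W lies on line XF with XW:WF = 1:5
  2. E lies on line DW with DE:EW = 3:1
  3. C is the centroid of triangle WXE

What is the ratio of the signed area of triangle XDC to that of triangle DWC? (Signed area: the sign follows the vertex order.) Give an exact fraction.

[XDC]:[DWC] = 7/4

Set X = (0, 0), F = (1, 0), D = (0, 1); any affine frame gives the same invariant.
1. W lies on line XF with XW:WF = 1:5 ⇒ W = (1/6, 0)
2. E lies on line DW with DE:EW = 3:1 ⇒ E = (1/8, 1/4)
3. C is the centroid of triangle WXE ⇒ C = (7/72, 1/12)
2·[XDC] = -7/72, 2·[DWC] = -1/18
[XDC]:[DWC] = -7/72:-1/18 = 7/4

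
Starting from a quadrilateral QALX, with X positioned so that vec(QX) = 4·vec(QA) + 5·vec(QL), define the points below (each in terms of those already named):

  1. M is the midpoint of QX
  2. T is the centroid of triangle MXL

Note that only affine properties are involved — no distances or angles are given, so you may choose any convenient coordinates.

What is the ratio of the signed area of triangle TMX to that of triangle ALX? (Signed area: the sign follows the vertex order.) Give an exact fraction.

[TMX]:[ALX] = -1/12

Choose coordinates Q = (0, 0), A = (1, 0), L = (0, 1), X = (4, 5).
1. M is the midpoint of QX ⇒ M = (2, 5/2)
2. T is the centroid of triangle MXL ⇒ T = (2, 17/6)
2·[TMX] = 2/3, 2·[ALX] = -8
[TMX]:[ALX] = 2/3:-8 = -1/12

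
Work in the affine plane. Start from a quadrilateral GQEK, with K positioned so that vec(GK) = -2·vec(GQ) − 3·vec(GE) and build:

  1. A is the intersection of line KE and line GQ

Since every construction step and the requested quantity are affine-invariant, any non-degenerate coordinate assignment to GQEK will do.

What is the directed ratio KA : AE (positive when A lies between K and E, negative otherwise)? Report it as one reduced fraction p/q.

Set G = (0, 0), Q = (1, 0), E = (0, 1), K = (-2, -3); any affine frame gives the same invariant.
1. A is the intersection of line KE and line GQ ⇒ A = (-1/2, 0)
A = K + t·(E−K) with t = 3/4, so KA:AE = t:(1−t) = 3/4:1/4

KA:AE = 3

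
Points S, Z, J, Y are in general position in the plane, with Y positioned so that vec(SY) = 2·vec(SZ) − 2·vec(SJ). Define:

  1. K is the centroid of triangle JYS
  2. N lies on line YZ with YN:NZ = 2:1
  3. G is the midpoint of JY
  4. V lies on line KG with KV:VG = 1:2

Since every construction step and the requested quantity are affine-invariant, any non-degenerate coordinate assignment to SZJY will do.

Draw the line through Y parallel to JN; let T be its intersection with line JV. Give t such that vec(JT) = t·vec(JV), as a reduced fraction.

Set S = (0, 0), Z = (1, 0), J = (0, 1), Y = (2, -2); any affine frame gives the same invariant.
1. K is the centroid of triangle JYS ⇒ K = (2/3, -1/3)
2. N lies on line YZ with YN:NZ = 2:1 ⇒ N = (4/3, -2/3)
3. G is the midpoint of JY ⇒ G = (1, -1/2)
4. V lies on line KG with KV:VG = 1:2 ⇒ V = (7/9, -7/18)
through Y parallel to JN: direction (4/3, -5/3); meets JV at T = (14/15, -2/3)
T = J + t·(V−J) with t = 6/5

t = 6/5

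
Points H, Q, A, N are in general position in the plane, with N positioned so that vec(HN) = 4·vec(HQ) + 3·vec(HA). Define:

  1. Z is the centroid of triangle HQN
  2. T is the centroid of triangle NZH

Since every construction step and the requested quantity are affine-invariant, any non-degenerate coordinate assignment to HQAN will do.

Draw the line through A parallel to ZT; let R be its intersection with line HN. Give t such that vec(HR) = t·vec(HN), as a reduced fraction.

t = -1/3

Choose coordinates H = (0, 0), Q = (1, 0), A = (0, 1), N = (4, 3).
1. Z is the centroid of triangle HQN ⇒ Z = (5/3, 1)
2. T is the centroid of triangle NZH ⇒ T = (17/9, 4/3)
through A parallel to ZT: direction (2/9, 1/3); meets HN at R = (-4/3, -1)
R = H + t·(N−H) with t = -1/3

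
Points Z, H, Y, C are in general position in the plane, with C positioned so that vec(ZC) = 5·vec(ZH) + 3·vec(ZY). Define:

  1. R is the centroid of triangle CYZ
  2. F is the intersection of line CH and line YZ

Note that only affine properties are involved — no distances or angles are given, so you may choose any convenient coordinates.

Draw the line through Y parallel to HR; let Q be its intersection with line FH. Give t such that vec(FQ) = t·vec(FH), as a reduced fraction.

Work in coordinates with Z = (0, 0), H = (1, 0), Y = (0, 1), C = (5, 3).
1. R is the centroid of triangle CYZ ⇒ R = (5/3, 4/3)
2. F is the intersection of line CH and line YZ ⇒ F = (0, -3/4)
through Y parallel to HR: direction (2/3, 4/3); meets FH at Q = (-7/5, -9/5)
Q = F + t·(H−F) with t = -7/5

t = -7/5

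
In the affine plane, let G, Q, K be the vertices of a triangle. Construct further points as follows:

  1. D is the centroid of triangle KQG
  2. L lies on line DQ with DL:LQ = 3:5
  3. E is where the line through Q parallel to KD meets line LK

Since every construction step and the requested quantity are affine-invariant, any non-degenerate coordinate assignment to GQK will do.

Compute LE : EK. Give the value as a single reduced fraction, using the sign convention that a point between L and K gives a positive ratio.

Set G = (0, 0), Q = (1, 0), K = (0, 1); any affine frame gives the same invariant.
1. D is the centroid of triangle KQG ⇒ D = (1/3, 1/3)
2. L lies on line DQ with DL:LQ = 3:5 ⇒ L = (7/12, 5/24)
3. E is where the line through Q parallel to KD meets line LK ⇒ E = (14/9, -10/9)
E = L + t·(K−L) with t = -5/3, so LE:EK = t:(1−t) = -5/3:8/3

LE:EK = -5/8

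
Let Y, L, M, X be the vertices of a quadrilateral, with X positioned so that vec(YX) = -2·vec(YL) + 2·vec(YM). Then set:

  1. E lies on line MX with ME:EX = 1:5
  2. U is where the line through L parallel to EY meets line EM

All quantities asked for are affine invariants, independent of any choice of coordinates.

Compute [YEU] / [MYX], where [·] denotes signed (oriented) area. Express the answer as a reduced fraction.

Set Y = (0, 0), L = (1, 0), M = (0, 1), X = (-2, 2); any affine frame gives the same invariant.
1. E lies on line MX with ME:EX = 1:5 ⇒ E = (-1/3, 7/6)
2. U is where the line through L parallel to EY meets line EM ⇒ U = (5/6, 7/12)
2·[YEU] = -7/6, 2·[MYX] = -2
[YEU]:[MYX] = -7/6:-2 = 7/12

[YEU]:[MYX] = 7/12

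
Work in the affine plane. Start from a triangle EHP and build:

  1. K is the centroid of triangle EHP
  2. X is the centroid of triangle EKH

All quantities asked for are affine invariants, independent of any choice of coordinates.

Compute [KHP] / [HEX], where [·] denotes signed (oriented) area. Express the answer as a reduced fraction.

Choose coordinates E = (0, 0), H = (1, 0), P = (0, 1).
1. K is the centroid of triangle EHP ⇒ K = (1/3, 1/3)
2. X is the centroid of triangle EKH ⇒ X = (4/9, 1/9)
2·[KHP] = 1/3, 2·[HEX] = -1/9
[KHP]:[HEX] = 1/3:-1/9 = -3

[KHP]:[HEX] = -3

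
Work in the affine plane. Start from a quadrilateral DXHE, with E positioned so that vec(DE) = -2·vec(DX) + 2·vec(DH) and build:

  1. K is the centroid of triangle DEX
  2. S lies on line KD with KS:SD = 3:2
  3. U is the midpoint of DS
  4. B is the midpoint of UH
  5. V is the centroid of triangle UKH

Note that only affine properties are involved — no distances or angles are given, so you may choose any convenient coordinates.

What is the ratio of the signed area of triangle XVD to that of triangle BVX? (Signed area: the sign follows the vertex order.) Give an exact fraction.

[XVD]:[BVX] = 27

Assign D = (0, 0), X = (1, 0), H = (0, 1), E = (-2, 2) — the answer is frame-independent, so this choice is without loss of generality.
1. K is the centroid of triangle DEX ⇒ K = (-1/3, 2/3)
2. S lies on line KD with KS:SD = 3:2 ⇒ S = (-2/15, 4/15)
3. U is the midpoint of DS ⇒ U = (-1/15, 2/15)
4. B is the midpoint of UH ⇒ B = (-1/30, 17/30)
5. V is the centroid of triangle UKH ⇒ V = (-2/15, 3/5)
2·[XVD] = 3/5, 2·[BVX] = 1/45
[XVD]:[BVX] = 3/5:1/45 = 27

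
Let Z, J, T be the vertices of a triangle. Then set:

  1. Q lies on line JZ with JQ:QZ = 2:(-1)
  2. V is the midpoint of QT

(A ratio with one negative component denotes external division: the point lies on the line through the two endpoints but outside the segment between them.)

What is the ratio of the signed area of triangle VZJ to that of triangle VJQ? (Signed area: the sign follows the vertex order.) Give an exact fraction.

Work in coordinates with Z = (0, 0), J = (1, 0), T = (0, 1).
1. Q lies on line JZ with JQ:QZ = 2:(-1) ⇒ Q = (-1, 0)
2. V is the midpoint of QT ⇒ V = (-1/2, 1/2)
2·[VZJ] = 1/2, 2·[VJQ] = -1
[VZJ]:[VJQ] = 1/2:-1 = -1/2

[VZJ]:[VJQ] = -1/2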